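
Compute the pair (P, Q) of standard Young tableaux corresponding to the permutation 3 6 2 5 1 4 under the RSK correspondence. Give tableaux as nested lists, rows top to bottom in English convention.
Insert each entry of the permutation into P by Schensted row insertion, recording in Q the position of each new cell.

After inserting 3: P = [[3]].
After inserting 6: P = [[3, 6]].
After inserting 2: P = [[2, 6], [3]].
After inserting 5: P = [[2, 5], [3, 6]].
After inserting 1: P = [[1, 5], [2, 6], [3]].
After inserting 4: P = [[1, 4], [2, 5], [3, 6]].

So P = [[1, 4], [2, 5], [3, 6]], Q = [[1, 2], [3, 4], [5, 6]].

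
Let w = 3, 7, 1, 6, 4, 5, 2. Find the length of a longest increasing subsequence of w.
3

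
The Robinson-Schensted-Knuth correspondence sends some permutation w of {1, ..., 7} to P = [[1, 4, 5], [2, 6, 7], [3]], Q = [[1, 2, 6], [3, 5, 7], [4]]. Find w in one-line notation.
3 6 2 1 4 7 5

Reverse the RSK construction: for i from n down to 1, find the cell of Q containing i, remove the entry at that cell from P, and reverse-bump it up through P; the value ejected from row 1 is w(i).

Step i=7: Q has 7 at row 2, column 3; remove 7 from row 2 of P and reverse-bump: 7 enters row 1 and ejects 5. So w(7) = 5. P is now [[1, 4, 7], [2, 6], [3]].
Step i=6: Q has 6 at row 1, column 3; remove that cell from P, ejecting 7. So w(6) = 7. P is now [[1, 4], [2, 6], [3]].
Step i=5: Q has 5 at row 2, column 2; remove 6 from row 2 of P and reverse-bump: 6 enters row 1 and ejects 4. So w(5) = 4. P is now [[1, 6], [2], [3]].
Step i=4: Q has 4 at row 3, column 1; remove 3 from row 3 of P and reverse-bump: 3 enters row 2 and ejects 2; 2 enters row 1 and ejects 1. So w(4) = 1. P is now [[2, 6], [3]].
Step i=3: Q has 3 at row 2, column 1; remove 3 from row 2 of P and reverse-bump: 3 enters row 1 and ejects 2. So w(3) = 2. P is now [[3, 6]].
Step i=2: Q has 2 at row 1, column 2; remove that cell from P, ejecting 6. So w(2) = 6. P is now [[3]].
Step i=1: Q has 1 at row 1, column 1; remove that cell from P, ejecting 3. So w(1) = 3. P is now [].

So w = 3 6 2 1 4 7 5.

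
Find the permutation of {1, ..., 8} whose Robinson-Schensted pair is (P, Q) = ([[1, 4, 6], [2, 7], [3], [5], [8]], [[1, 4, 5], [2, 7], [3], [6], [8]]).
Reverse the RSK construction: for i from n down to 1, find the cell of Q containing i, remove the entry at that cell from P, and reverse-bump it up through P; the value ejected from row 1 is w(i).

Step i=8: Q has 8 at row 5, column 1; remove 8 from row 5 of P and reverse-bump: 8 enters row 4 and ejects 5; 5 enters row 3 and ejects 3; 3 enters row 2 and ejects 2; 2 enters row 1 and ejects 1. So w(8) = 1. P is now [[2, 4, 6], [3, 7], [5], [8]].
Step i=7: Q has 7 at row 2, column 2; remove 7 from row 2 of P and reverse-bump: 7 enters row 1 and ejects 6. So w(7) = 6. P is now [[2, 4, 7], [3], [5], [8]].
Step i=6: Q has 6 at row 4, column 1; remove 8 from row 4 of P and reverse-bump: 8 enters row 3 and ejects 5; 5 enters row 2 and ejects 3; 3 enters row 1 and ejects 2. So w(6) = 2. P is now [[3, 4, 7], [5], [8]].
Step i=5: Q has 5 at row 1, column 3; remove that cell from P, ejecting 7. So w(5) = 7. P is now [[3, 4], [5], [8]].
Step i=4: Q has 4 at row 1, column 2; remove that cell from P, ejecting 4. So w(4) = 4. P is now [[3], [5], [8]].
Step i=3: Q has 3 at row 3, column 1; remove 8 from row 3 of P and reverse-bump: 8 enters row 2 and ejects 5; 5 enters row 1 and ejects 3. So w(3) = 3. P is now [[5], [8]].
Step i=2: Q has 2 at row 2, column 1; remove 8 from row 2 of P and reverse-bump: 8 enters row 1 and ejects 5. So w(2) = 5. P is now [[8]].
Step i=1: Q has 1 at row 1, column 1; remove that cell from P, ejecting 8. So w(1) = 8. P is now [].

So w = 8 5 3 4 7 2 6 1.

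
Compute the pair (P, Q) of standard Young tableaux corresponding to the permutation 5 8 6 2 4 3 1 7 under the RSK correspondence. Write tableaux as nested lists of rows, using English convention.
P = [[1, 3, 7], [2, 6], [4], [5], [8]], Q = [[1, 2, 8], [3, 5], [4], [6], [7]]

Insert each entry of the permutation into P by Schensted row insertion, recording in Q the position of each new cell.

Insert 5: appended to row 1. P = [[5]].
Insert 8: appended to row 1. P = [[5, 8]].
Insert 6: 6 bumps 8 from row 1; 8 starts row 2. P = [[5, 6], [8]].
Insert 2: 2 bumps 5 from row 1; 5 bumps 8 from row 2; 8 starts row 3. P = [[2, 6], [5], [8]].
Insert 4: 4 bumps 6 from row 1; 6 appends to row 2. P = [[2, 4], [5, 6], [8]].
Insert 3: 3 bumps 4 from row 1; 4 bumps 5 from row 2; 5 bumps 8 from row 3; 8 starts row 4. P = [[2, 3], [4, 6], [5], [8]].
Insert 1: 1 bumps 2 from row 1; 2 bumps 4 from row 2; 4 bumps 5 from row 3; 5 bumps 8 from row 4; 8 starts row 5. P = [[1, 3], [2, 6], [4], [5], [8]].
Insert 7: appended to row 1. P = [[1, 3, 7], [2, 6], [4], [5], [8]].

So P = [[1, 3, 7], [2, 6], [4], [5], [8]], Q = [[1, 2, 8], [3, 5], [4], [6], [7]].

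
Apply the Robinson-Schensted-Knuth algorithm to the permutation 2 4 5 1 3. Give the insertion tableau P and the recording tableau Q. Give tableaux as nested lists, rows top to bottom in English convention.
Insert each entry of the permutation into P by Schensted row insertion, recording in Q the position of each new cell.

After inserting 2: P = [[2]].
After inserting 4: P = [[2, 4]].
After inserting 5: P = [[2, 4, 5]].
After inserting 1: P = [[1, 4, 5], [2]].
After inserting 3: P = [[1, 3, 5], [2, 4]].

So P = [[1, 3, 5], [2, 4]], Q = [[1, 2, 3], [4, 5]].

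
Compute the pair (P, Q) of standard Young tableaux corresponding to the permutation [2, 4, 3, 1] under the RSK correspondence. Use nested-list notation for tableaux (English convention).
P = [[1, 3], [2], [4]], Q = [[1, 2], [3], [4]]

Insert each entry of the permutation into P by Schensted row insertion, recording in Q the position of each new cell.

Insert 2: appended to row 1. P = [[2]].
Insert 4: appended to row 1. P = [[2, 4]].
Insert 3: 3 bumps 4 from row 1; 4 starts row 2. P = [[2, 3], [4]].
Insert 1: 1 bumps 2 from row 1; 2 bumps 4 from row 2; 4 starts row 3. P = [[1, 3], [2], [4]].

So P = [[1, 3], [2], [4]], Q = [[1, 2], [3], [4]].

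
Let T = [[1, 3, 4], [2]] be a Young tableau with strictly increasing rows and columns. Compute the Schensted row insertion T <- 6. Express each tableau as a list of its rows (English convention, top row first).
6 is larger than every entry of row 1, so it is appended to row 1. The new tableau is [[1, 3, 4, 6], [2]].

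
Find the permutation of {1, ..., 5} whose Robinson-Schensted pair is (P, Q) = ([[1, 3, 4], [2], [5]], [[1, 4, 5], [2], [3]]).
Reverse the RSK construction: for i from n down to 1, find the cell of Q containing i, remove the entry at that cell from P, and reverse-bump it up through P; the value ejected from row 1 is w(i).

Step i=5: Q has 5 at row 1, column 3; remove that cell from P, ejecting 4. So w(5) = 4. P is now [[1, 3], [2], [5]].
Step i=4: Q has 4 at row 1, column 2; remove that cell from P, ejecting 3. So w(4) = 3. P is now [[1], [2], [5]].
Step i=3: Q has 3 at row 3, column 1; remove 5 from row 3 of P and reverse-bump: 5 enters row 2 and ejects 2; 2 enters row 1 and ejects 1. So w(3) = 1. P is now [[2], [5]].
Step i=2: Q has 2 at row 2, column 1; remove 5 from row 2 of P and reverse-bump: 5 enters row 1 and ejects 2. So w(2) = 2. P is now [[5]].
Step i=1: Q has 1 at row 1, column 1; remove that cell from P, ejecting 5. So w(1) = 5. P is now [].

So w = 5 2 1 3 4.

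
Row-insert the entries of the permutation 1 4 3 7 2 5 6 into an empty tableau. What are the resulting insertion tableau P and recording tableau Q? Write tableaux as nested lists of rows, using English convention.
P = [[1, 2, 5, 6], [3, 7], [4]], Q = [[1, 2, 4, 7], [3, 6], [5]]

Insert each entry of the permutation into P by Schensted row insertion, recording in Q the position of each new cell.

Insert 1: appended to row 1. P = [[1]], Q = [[1]].
Insert 4: appended to row 1. P = [[1, 4]], Q = [[1, 2]].
Insert 3: 3 bumps 4 from row 1; 4 starts row 2. P = [[1, 3], [4]], Q = [[1, 2], [3]].
Insert 7: appended to row 1. P = [[1, 3, 7], [4]], Q = [[1, 2, 4], [3]].
Insert 2: 2 bumps 3 from row 1; 3 bumps 4 from row 2; 4 starts row 3. P = [[1, 2, 7], [3], [4]], Q = [[1, 2, 4], [3], [5]].
Insert 5: 5 bumps 7 from row 1; 7 appends to row 2. P = [[1, 2, 5], [3, 7], [4]], Q = [[1, 2, 4], [3, 6], [5]].
Insert 6: appended to row 1. P = [[1, 2, 5, 6], [3, 7], [4]], Q = [[1, 2, 4, 7], [3, 6], [5]].

So P = [[1, 2, 5, 6], [3, 7], [4]], Q = [[1, 2, 4, 7], [3, 6], [5]].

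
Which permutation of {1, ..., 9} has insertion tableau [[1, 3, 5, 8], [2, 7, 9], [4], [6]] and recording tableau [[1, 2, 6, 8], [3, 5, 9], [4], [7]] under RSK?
6 7 4 2 3 5 1 9 8

Reverse the RSK construction: for i from n down to 1, find the cell of Q containing i, remove the entry at that cell from P, and reverse-bump it up through P; the value ejected from row 1 is w(i).

Step i=9: Q has 9 at row 2, column 3; remove 9 from row 2 of P and reverse-bump: 9 enters row 1 and ejects 8. So w(9) = 8. P is now [[1, 3, 5, 9], [2, 7], [4], [6]].
Step i=8: Q has 8 at row 1, column 4; remove that cell from P, ejecting 9. So w(8) = 9. P is now [[1, 3, 5], [2, 7], [4], [6]].
Step i=7: Q has 7 at row 4, column 1; remove 6 from row 4 of P and reverse-bump: 6 enters row 3 and ejects 4; 4 enters row 2 and ejects 2; 2 enters row 1 and ejects 1. So w(7) = 1. P is now [[2, 3, 5], [4, 7], [6]].
Step i=6: Q has 6 at row 1, column 3; remove that cell from P, ejecting 5. So w(6) = 5. P is now [[2, 3], [4, 7], [6]].
Step i=5: Q has 5 at row 2, column 2; remove 7 from row 2 of P and reverse-bump: 7 enters row 1 and ejects 3. So w(5) = 3. P is now [[2, 7], [4], [6]].
Step i=4: Q has 4 at row 3, column 1; remove 6 from row 3 of P and reverse-bump: 6 enters row 2 and ejects 4; 4 enters row 1 and ejects 2. So w(4) = 2. P is now [[4, 7], [6]].
Step i=3: Q has 3 at row 2, column 1; remove 6 from row 2 of P and reverse-bump: 6 enters row 1 and ejects 4. So w(3) = 4. P is now [[6, 7]].
Step i=2: Q has 2 at row 1, column 2; remove that cell from P, ejecting 7. So w(2) = 7. P is now [[6]].
Step i=1: Q has 1 at row 1, column 1; remove that cell from P, ejecting 6. So w(1) = 6. P is now [].

So w = 6 7 4 2 3 5 1 9 8.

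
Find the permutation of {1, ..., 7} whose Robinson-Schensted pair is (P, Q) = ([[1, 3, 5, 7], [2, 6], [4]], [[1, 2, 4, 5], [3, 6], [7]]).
2 4 3 6 7 5 1

Reverse the RSK construction: for i from n down to 1, find the cell of Q containing i, remove the entry at that cell from P, and reverse-bump it up through P; the value ejected from row 1 is w(i).

Step i=7: Q has 7 at row 3, column 1; remove 4 from row 3 of P and reverse-bump: 4 enters row 2 and ejects 2; 2 enters row 1 and ejects 1. So w(7) = 1. P is now [[2, 3, 5, 7], [4, 6]].
Step i=6: Q has 6 at row 2, column 2; remove 6 from row 2 of P and reverse-bump: 6 enters row 1 and ejects 5. So w(6) = 5. P is now [[2, 3, 6, 7], [4]].
Step i=5: Q has 5 at row 1, column 4; remove that cell from P, ejecting 7. So w(5) = 7. P is now [[2, 3, 6], [4]].
Step i=4: Q has 4 at row 1, column 3; remove that cell from P, ejecting 6. So w(4) = 6. P is now [[2, 3], [4]].
Step i=3: Q has 3 at row 2, column 1; remove 4 from row 2 of P and reverse-bump: 4 enters row 1 and ejects 3. So w(3) = 3. P is now [[2, 4]].
Step i=2: Q has 2 at row 1, column 2; remove that cell from P, ejecting 4. So w(2) = 4. P is now [[2]].
Step i=1: Q has 1 at row 1, column 1; remove that cell from P, ejecting 2. So w(1) = 2. P is now [].

So w = 2 4 3 6 7 5 1.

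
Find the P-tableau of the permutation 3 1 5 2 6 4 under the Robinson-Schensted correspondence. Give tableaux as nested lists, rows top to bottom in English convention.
P = [[1, 2, 4], [3, 5, 6]]

After inserting 3: P = [[3]].
After inserting 1: P = [[1], [3]].
After inserting 5: P = [[1, 5], [3]].
After inserting 2: P = [[1, 2], [3, 5]].
After inserting 6: P = [[1, 2, 6], [3, 5]].
After inserting 4: P = [[1, 2, 4], [3, 5, 6]].

So P = [[1, 2, 4], [3, 5, 6]].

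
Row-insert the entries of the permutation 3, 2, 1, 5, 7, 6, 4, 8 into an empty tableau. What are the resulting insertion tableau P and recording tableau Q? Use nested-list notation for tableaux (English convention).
Insert each entry of the permutation into P by Schensted row insertion, recording in Q the position of each new cell.

Insert 3: appended to row 1. P = [[3]].
Insert 2: 2 bumps 3 from row 1; 3 starts row 2. P = [[2], [3]].
Insert 1: 1 bumps 2 from row 1; 2 bumps 3 from row 2; 3 starts row 3. P = [[1], [2], [3]].
Insert 5: appended to row 1. P = [[1, 5], [2], [3]].
Insert 7: appended to row 1. P = [[1, 5, 7], [2], [3]].
Insert 6: 6 bumps 7 from row 1; 7 appends to row 2. P = [[1, 5, 6], [2, 7], [3]].
Insert 4: 4 bumps 5 from row 1; 5 bumps 7 from row 2; 7 appends to row 3. P = [[1, 4, 6], [2, 5], [3, 7]].
Insert 8: appended to row 1. P = [[1, 4, 6, 8], [2, 5], [3, 7]].

So P = [[1, 4, 6, 8], [2, 5], [3, 7]], Q = [[1, 4, 5, 8], [2, 6], [3, 7]].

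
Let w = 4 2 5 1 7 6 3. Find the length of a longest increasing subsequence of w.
3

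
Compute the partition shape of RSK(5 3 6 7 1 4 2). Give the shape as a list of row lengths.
Row-insert each entry into an empty tableau.

After inserting 5: P = [[5]].
After inserting 3: P = [[3], [5]].
After inserting 6: P = [[3, 6], [5]].
After inserting 7: P = [[3, 6, 7], [5]].
After inserting 1: P = [[1, 6, 7], [3], [5]].
After inserting 4: P = [[1, 4, 7], [3, 6], [5]].
After inserting 2: P = [[1, 2, 7], [3, 4], [5, 6]].

The final insertion tableau P = [[1, 2, 7], [3, 4], [5, 6]] has shape [3, 2, 2].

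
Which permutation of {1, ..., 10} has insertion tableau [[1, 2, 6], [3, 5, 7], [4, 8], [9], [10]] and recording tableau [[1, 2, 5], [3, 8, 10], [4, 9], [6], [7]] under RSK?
4 10 9 5 8 3 1 7 2 6

Reverse the RSK construction: for i from n down to 1, find the cell of Q containing i, remove the entry at that cell from P, and reverse-bump it up through P; the value ejected from row 1 is w(i).

Step i=10: Q has 10 at row 2, column 3; remove 7 from row 2 of P and reverse-bump: 7 enters row 1 and ejects 6. So w(10) = 6. P is now [[1, 2, 7], [3, 5], [4, 8], [9], [10]].
Step i=9: Q has 9 at row 3, column 2; remove 8 from row 3 of P and reverse-bump: 8 enters row 2 and ejects 5; 5 enters row 1 and ejects 2. So w(9) = 2. P is now [[1, 5, 7], [3, 8], [4], [9], [10]].
Step i=8: Q has 8 at row 2, column 2; remove 8 from row 2 of P and reverse-bump: 8 enters row 1 and ejects 7. So w(8) = 7. P is now [[1, 5, 8], [3], [4], [9], [10]].
Step i=7: Q has 7 at row 5, column 1; remove 10 from row 5 of P and reverse-bump: 10 enters row 4 and ejects 9; 9 enters row 3 and ejects 4; 4 enters row 2 and ejects 3; 3 enters row 1 and ejects 1. So w(7) = 1. P is now [[3, 5, 8], [4], [9], [10]].
Step i=6: Q has 6 at row 4, column 1; remove 10 from row 4 of P and reverse-bump: 10 enters row 3 and ejects 9; 9 enters row 2 and ejects 4; 4 enters row 1 and ejects 3. So w(6) = 3. P is now [[4, 5, 8], [9], [10]].
Step i=5: Q has 5 at row 1, column 3; remove that cell from P, ejecting 8. So w(5) = 8. P is now [[4, 5], [9], [10]].
Step i=4: Q has 4 at row 3, column 1; remove 10 from row 3 of P and reverse-bump: 10 enters row 2 and ejects 9; 9 enters row 1 and ejects 5. So w(4) = 5. P is now [[4, 9], [10]].
Step i=3: Q has 3 at row 2, column 1; remove 10 from row 2 of P and reverse-bump: 10 enters row 1 and ejects 9. So w(3) = 9. P is now [[4, 10]].
Step i=2: Q has 2 at row 1, column 2; remove that cell from P, ejecting 10. So w(2) = 10. P is now [[4]].
Step i=1: Q has 1 at row 1, column 1; remove that cell from P, ejecting 4. So w(1) = 4. P is now [].

So w = 4 10 9 5 8 3 1 7 2 6.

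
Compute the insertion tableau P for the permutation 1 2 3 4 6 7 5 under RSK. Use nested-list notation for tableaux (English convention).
Insert 1: appended to row 1. P = [[1]].
Insert 2: appended to row 1. P = [[1, 2]].
Insert 3: appended to row 1. P = [[1, 2, 3]].
Insert 4: appended to row 1. P = [[1, 2, 3, 4]].
Insert 6: appended to row 1. P = [[1, 2, 3, 4, 6]].
Insert 7: appended to row 1. P = [[1, 2, 3, 4, 6, 7]].
Insert 5: 5 bumps 6 from row 1; 6 starts row 2. P = [[1, 2, 3, 4, 5, 7], [6]].

So P = [[1, 2, 3, 4, 5, 7], [6]].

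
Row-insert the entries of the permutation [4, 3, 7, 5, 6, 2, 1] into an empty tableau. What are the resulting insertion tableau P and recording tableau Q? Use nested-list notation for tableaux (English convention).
Insert each entry of the permutation into P by Schensted row insertion, recording in Q the position of each new cell.

After inserting 4: P = [[4]].
After inserting 3: P = [[3], [4]].
After inserting 7: P = [[3, 7], [4]].
After inserting 5: P = [[3, 5], [4, 7]].
After inserting 6: P = [[3, 5, 6], [4, 7]].
After inserting 2: P = [[2, 5, 6], [3, 7], [4]].
After inserting 1: P = [[1, 5, 6], [2, 7], [3], [4]].

So P = [[1, 5, 6], [2, 7], [3], [4]], Q = [[1, 3, 5], [2, 4], [6], [7]].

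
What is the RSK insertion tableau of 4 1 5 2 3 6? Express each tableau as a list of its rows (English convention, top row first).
P = [[1, 2, 3, 6], [4, 5]]

Insert 4: appended to row 1. P = [[4]].
Insert 1: 1 bumps 4 from row 1; 4 starts row 2. P = [[1], [4]].
Insert 5: appended to row 1. P = [[1, 5], [4]].
Insert 2: 2 bumps 5 from row 1; 5 appends to row 2. P = [[1, 2], [4, 5]].
Insert 3: appended to row 1. P = [[1, 2, 3], [4, 5]].
Insert 6: appended to row 1. P = [[1, 2, 3, 6], [4, 5]].

So P = [[1, 2, 3, 6], [4, 5]].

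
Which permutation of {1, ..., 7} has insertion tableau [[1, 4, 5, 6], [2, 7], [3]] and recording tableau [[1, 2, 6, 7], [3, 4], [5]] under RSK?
Reverse RSK: for i = n, n-1, ..., 1, locate i in Q, remove the corresponding corner cell from P, and reverse-bump its entry up through P; the value ejected from row 1 is w(i).

So w = 3 7 2 4 1 5 6.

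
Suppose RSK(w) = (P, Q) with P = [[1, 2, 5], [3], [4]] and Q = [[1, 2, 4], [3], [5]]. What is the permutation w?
1 4 3 5 2

Reverse the RSK construction: for i from n down to 1, find the cell of Q containing i, remove the entry at that cell from P, and reverse-bump it up through P; the value ejected from row 1 is w(i).

Step i=5: Q has 5 at row 3, column 1; remove 4 from row 3 of P and reverse-bump: 4 enters row 2 and ejects 3; 3 enters row 1 and ejects 2. So w(5) = 2. P is now [[1, 3, 5], [4]].
Step i=4: Q has 4 at row 1, column 3; remove that cell from P, ejecting 5. So w(4) = 5. P is now [[1, 3], [4]].
Step i=3: Q has 3 at row 2, column 1; remove 4 from row 2 of P and reverse-bump: 4 enters row 1 and ejects 3. So w(3) = 3. P is now [[1, 4]].
Step i=2: Q has 2 at row 1, column 2; remove that cell from P, ejecting 4. So w(2) = 4. P is now [[1]].
Step i=1: Q has 1 at row 1, column 1; remove that cell from P, ejecting 1. So w(1) = 1. P is now [].

So w = 1 4 3 5 2.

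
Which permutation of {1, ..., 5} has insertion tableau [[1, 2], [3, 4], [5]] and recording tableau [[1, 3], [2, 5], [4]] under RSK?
5 3 4 1 2

Reverse RSK: for i = n, n-1, ..., 1, locate i in Q, remove the corresponding corner cell from P, and reverse-bump its entry up through P; the value ejected from row 1 is w(i).

So w = 5 3 4 1 2.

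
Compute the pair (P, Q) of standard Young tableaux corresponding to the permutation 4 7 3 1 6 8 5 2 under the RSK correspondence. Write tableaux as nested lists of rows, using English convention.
P = [[1, 2, 8], [3, 5], [4, 6], [7]], Q = [[1, 2, 6], [3, 5], [4, 7], [8]]

Insert each entry of the permutation into P by Schensted row insertion, recording in Q the position of each new cell.

After inserting 4: P = [[4]].
After inserting 7: P = [[4, 7]].
After inserting 3: P = [[3, 7], [4]].
After inserting 1: P = [[1, 7], [3], [4]].
After inserting 6: P = [[1, 6], [3, 7], [4]].
After inserting 8: P = [[1, 6, 8], [3, 7], [4]].
After inserting 5: P = [[1, 5, 8], [3, 6], [4, 7]].
After inserting 2: P = [[1, 2, 8], [3, 5], [4, 6], [7]].

So P = [[1, 2, 8], [3, 5], [4, 6], [7]], Q = [[1, 2, 6], [3, 5], [4, 7], [8]].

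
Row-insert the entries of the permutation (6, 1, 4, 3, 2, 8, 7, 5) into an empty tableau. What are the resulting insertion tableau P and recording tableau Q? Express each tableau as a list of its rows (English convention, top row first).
Insert each entry of the permutation into P by Schensted row insertion, recording in Q the position of each new cell.

Insert 6: appended to row 1. P = [[6]].
Insert 1: 1 bumps 6 from row 1; 6 starts row 2. P = [[1], [6]].
Insert 4: appended to row 1. P = [[1, 4], [6]].
Insert 3: 3 bumps 4 from row 1; 4 bumps 6 from row 2; 6 starts row 3. P = [[1, 3], [4], [6]].
Insert 2: 2 bumps 3 from row 1; 3 bumps 4 from row 2; 4 bumps 6 from row 3; 6 starts row 4. P = [[1, 2], [3], [4], [6]].
Insert 8: appended to row 1. P = [[1, 2, 8], [3], [4], [6]].
Insert 7: 7 bumps 8 from row 1; 8 appends to row 2. P = [[1, 2, 7], [3, 8], [4], [6]].
Insert 5: 5 bumps 7 from row 1; 7 bumps 8 from row 2; 8 appends to row 3. P = [[1, 2, 5], [3, 7], [4, 8], [6]].

So P = [[1, 2, 5], [3, 7], [4, 8], [6]], Q = [[1, 3, 6], [2, 7], [4, 8], [5]].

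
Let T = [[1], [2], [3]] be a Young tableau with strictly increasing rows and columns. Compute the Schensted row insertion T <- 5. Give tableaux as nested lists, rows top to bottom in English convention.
[[1, 5], [2], [3]]

5 is larger than every entry of row 1, so it is appended to row 1. The new tableau is [[1, 5], [2], [3]].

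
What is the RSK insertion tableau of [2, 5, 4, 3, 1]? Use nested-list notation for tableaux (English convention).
P = [[1, 3], [2], [4], [5]]

Insert 2: appended to row 1. P = [[2]].
Insert 5: appended to row 1. P = [[2, 5]].
Insert 4: 4 bumps 5 from row 1; 5 starts row 2. P = [[2, 4], [5]].
Insert 3: 3 bumps 4 from row 1; 4 bumps 5 from row 2; 5 starts row 3. P = [[2, 3], [4], [5]].
Insert 1: 1 bumps 2 from row 1; 2 bumps 4 from row 2; 4 bumps 5 from row 3; 5 starts row 4. P = [[1, 3], [2], [4], [5]].

So P = [[1, 3], [2], [4], [5]].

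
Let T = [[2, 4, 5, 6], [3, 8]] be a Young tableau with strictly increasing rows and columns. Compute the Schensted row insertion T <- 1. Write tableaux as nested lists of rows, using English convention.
[[1, 4, 5, 6], [2, 8], [3]]

In row 1, 1 replaces 2 (the leftmost entry greater than 1); 2 is bumped to row 2. In row 2, 2 replaces 3 (the leftmost entry greater than 2); 3 is bumped to row 3. 3 starts a new row 3. The new tableau is [[1, 4, 5, 6], [2, 8], [3]].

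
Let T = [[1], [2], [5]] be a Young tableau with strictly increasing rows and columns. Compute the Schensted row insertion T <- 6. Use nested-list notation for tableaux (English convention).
[[1, 6], [2], [5]]

6 is larger than every entry of row 1, so it is appended to row 1. The new tableau is [[1, 6], [2], [5]].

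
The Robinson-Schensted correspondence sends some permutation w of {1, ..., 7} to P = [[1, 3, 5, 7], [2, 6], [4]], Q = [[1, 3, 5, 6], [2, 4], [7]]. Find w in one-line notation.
Reverse the RSK construction: for i from n down to 1, find the cell of Q containing i, remove the entry at that cell from P, and reverse-bump it up through P; the value ejected from row 1 is w(i).

Step i=7: Q has 7 at row 3, column 1; remove 4 from row 3 of P and reverse-bump: 4 enters row 2 and ejects 2; 2 enters row 1 and ejects 1. So w(7) = 1. P is now [[2, 3, 5, 7], [4, 6]].
Step i=6: Q has 6 at row 1, column 4; remove that cell from P, ejecting 7. So w(6) = 7. P is now [[2, 3, 5], [4, 6]].
Step i=5: Q has 5 at row 1, column 3; remove that cell from P, ejecting 5. So w(5) = 5. P is now [[2, 3], [4, 6]].
Step i=4: Q has 4 at row 2, column 2; remove 6 from row 2 of P and reverse-bump: 6 enters row 1 and ejects 3. So w(4) = 3. P is now [[2, 6], [4]].
Step i=3: Q has 3 at row 1, column 2; remove that cell from P, ejecting 6. So w(3) = 6. P is now [[2], [4]].
Step i=2: Q has 2 at row 2, column 1; remove 4 from row 2 of P and reverse-bump: 4 enters row 1 and ejects 2. So w(2) = 2. P is now [[4]].
Step i=1: Q has 1 at row 1, column 1; remove that cell from P, ejecting 4. So w(1) = 4. P is now [].

So w = 4 2 6 3 5 7 1.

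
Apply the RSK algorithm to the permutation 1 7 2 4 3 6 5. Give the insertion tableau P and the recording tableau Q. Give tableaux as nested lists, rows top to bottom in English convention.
P = [[1, 2, 3, 5], [4, 6], [7]], Q = [[1, 2, 4, 6], [3, 7], [5]]

Insert each entry of the permutation into P by Schensted row insertion, recording in Q the position of each new cell.

Insert 1: appended to row 1. P = [[1]], Q = [[1]].
Insert 7: appended to row 1. P = [[1, 7]], Q = [[1, 2]].
Insert 2: 2 bumps 7 from row 1; 7 starts row 2. P = [[1, 2], [7]], Q = [[1, 2], [3]].
Insert 4: appended to row 1. P = [[1, 2, 4], [7]], Q = [[1, 2, 4], [3]].
Insert 3: 3 bumps 4 from row 1; 4 bumps 7 from row 2; 7 starts row 3. P = [[1, 2, 3], [4], [7]], Q = [[1, 2, 4], [3], [5]].
Insert 6: appended to row 1. P = [[1, 2, 3, 6], [4], [7]], Q = [[1, 2, 4, 6], [3], [5]].
Insert 5: 5 bumps 6 from row 1; 6 appends to row 2. P = [[1, 2, 3, 5], [4, 6], [7]], Q = [[1, 2, 4, 6], [3, 7], [5]].

So P = [[1, 2, 3, 5], [4, 6], [7]], Q = [[1, 2, 4, 6], [3, 7], [5]].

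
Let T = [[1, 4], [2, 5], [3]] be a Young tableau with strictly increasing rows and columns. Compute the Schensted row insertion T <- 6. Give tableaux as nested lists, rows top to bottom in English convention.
[[1, 4, 6], [2, 5], [3]]

6 is larger than every entry of row 1, so it is appended to row 1. The new tableau is [[1, 4, 6], [2, 5], [3]].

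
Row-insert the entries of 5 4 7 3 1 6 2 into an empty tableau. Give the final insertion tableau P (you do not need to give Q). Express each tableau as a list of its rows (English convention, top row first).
Insert 5: appended to row 1. P = [[5]].
Insert 4: 4 bumps 5 from row 1; 5 starts row 2. P = [[4], [5]].
Insert 7: appended to row 1. P = [[4, 7], [5]].
Insert 3: 3 bumps 4 from row 1; 4 bumps 5 from row 2; 5 starts row 3. P = [[3, 7], [4], [5]].
Insert 1: 1 bumps 3 from row 1; 3 bumps 4 from row 2; 4 bumps 5 from row 3; 5 starts row 4. P = [[1, 7], [3], [4], [5]].
Insert 6: 6 bumps 7 from row 1; 7 appends to row 2. P = [[1, 6], [3, 7], [4], [5]].
Insert 2: 2 bumps 6 from row 1; 6 bumps 7 from row 2; 7 appends to row 3. P = [[1, 2], [3, 6], [4, 7], [5]].

So P = [[1, 2], [3, 6], [4, 7], [5]].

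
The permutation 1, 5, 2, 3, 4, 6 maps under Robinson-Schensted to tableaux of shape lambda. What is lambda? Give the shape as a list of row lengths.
[5, 1]

Row-insert each entry into an empty tableau.

After inserting 1: P = [[1]].
After inserting 5: P = [[1, 5]].
After inserting 2: P = [[1, 2], [5]].
After inserting 3: P = [[1, 2, 3], [5]].
After inserting 4: P = [[1, 2, 3, 4], [5]].
After inserting 6: P = [[1, 2, 3, 4, 6], [5]].

The final insertion tableau P = [[1, 2, 3, 4, 6], [5]] has shape [5, 1].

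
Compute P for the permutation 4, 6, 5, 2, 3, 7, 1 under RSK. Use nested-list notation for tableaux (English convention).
Insert 4: appended to row 1. P = [[4]].
Insert 6: appended to row 1. P = [[4, 6]].
Insert 5: 5 bumps 6 from row 1; 6 starts row 2. P = [[4, 5], [6]].
Insert 2: 2 bumps 4 from row 1; 4 bumps 6 from row 2; 6 starts row 3. P = [[2, 5], [4], [6]].
Insert 3: 3 bumps 5 from row 1; 5 appends to row 2. P = [[2, 3], [4, 5], [6]].
Insert 7: appended to row 1. P = [[2, 3, 7], [4, 5], [6]].
Insert 1: 1 bumps 2 from row 1; 2 bumps 4 from row 2; 4 bumps 6 from row 3; 6 starts row 4. P = [[1, 3, 7], [2, 5], [4], [6]].

So P = [[1, 3, 7], [2, 5], [4], [6]].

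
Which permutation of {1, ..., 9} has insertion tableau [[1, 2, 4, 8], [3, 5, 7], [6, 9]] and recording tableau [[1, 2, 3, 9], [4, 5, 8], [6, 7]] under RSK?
3 6 9 5 7 1 2 4 8

Reverse RSK: for i = n, n-1, ..., 1, locate i in Q, remove the corresponding corner cell from P, and reverse-bump its entry up through P; the value ejected from row 1 is w(i).

So w = 3 6 9 5 7 1 2 4 8.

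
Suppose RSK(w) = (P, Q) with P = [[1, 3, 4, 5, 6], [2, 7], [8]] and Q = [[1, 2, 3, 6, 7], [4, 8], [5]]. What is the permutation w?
Reverse RSK: for i = n, n-1, ..., 1, locate i in Q, remove the corresponding corner cell from P, and reverse-bump its entry up through P; the value ejected from row 1 is w(i).

So w = 2 3 8 4 1 5 7 6.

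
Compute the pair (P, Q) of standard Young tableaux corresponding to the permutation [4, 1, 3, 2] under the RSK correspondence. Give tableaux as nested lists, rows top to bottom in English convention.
P = [[1, 2], [3], [4]], Q = [[1, 3], [2], [4]]

Insert each entry of the permutation into P by Schensted row insertion, recording in Q the position of each new cell.

Insert 4: appended to row 1. P = [[4]].
Insert 1: 1 bumps 4 from row 1; 4 starts row 2. P = [[1], [4]].
Insert 3: appended to row 1. P = [[1, 3], [4]].
Insert 2: 2 bumps 3 from row 1; 3 bumps 4 from row 2; 4 starts row 3. P = [[1, 2], [3], [4]].

So P = [[1, 2], [3], [4]], Q = [[1, 3], [2], [4]].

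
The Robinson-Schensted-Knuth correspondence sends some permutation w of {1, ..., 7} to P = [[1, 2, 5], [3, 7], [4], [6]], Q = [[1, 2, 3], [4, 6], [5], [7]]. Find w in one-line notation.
1 6 7 4 3 5 2

Reverse the RSK construction: for i from n down to 1, find the cell of Q containing i, remove the entry at that cell from P, and reverse-bump it up through P; the value ejected from row 1 is w(i).

Step i=7: Q has 7 at row 4, column 1; remove 6 from row 4 of P and reverse-bump: 6 enters row 3 and ejects 4; 4 enters row 2 and ejects 3; 3 enters row 1 and ejects 2. So w(7) = 2. P is now [[1, 3, 5], [4, 7], [6]].
Step i=6: Q has 6 at row 2, column 2; remove 7 from row 2 of P and reverse-bump: 7 enters row 1 and ejects 5. So w(6) = 5. P is now [[1, 3, 7], [4], [6]].
Step i=5: Q has 5 at row 3, column 1; remove 6 from row 3 of P and reverse-bump: 6 enters row 2 and ejects 4; 4 enters row 1 and ejects 3. So w(5) = 3. P is now [[1, 4, 7], [6]].
Step i=4: Q has 4 at row 2, column 1; remove 6 from row 2 of P and reverse-bump: 6 enters row 1 and ejects 4. So w(4) = 4. P is now [[1, 6, 7]].
Step i=3: Q has 3 at row 1, column 3; remove that cell from P, ejecting 7. So w(3) = 7. P is now [[1, 6]].
Step i=2: Q has 2 at row 1, column 2; remove that cell from P, ejecting 6. So w(2) = 6. P is now [[1]].
Step i=1: Q has 1 at row 1, column 1; remove that cell from P, ejecting 1. So w(1) = 1. P is now [].

So w = 1 6 7 4 3 5 2.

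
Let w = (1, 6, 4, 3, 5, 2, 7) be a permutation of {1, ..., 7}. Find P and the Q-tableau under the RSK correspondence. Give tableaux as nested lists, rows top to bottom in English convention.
Insert each entry of the permutation into P by Schensted row insertion, recording in Q the position of each new cell.

After inserting 1: P = [[1]].
After inserting 6: P = [[1, 6]].
After inserting 4: P = [[1, 4], [6]].
After inserting 3: P = [[1, 3], [4], [6]].
After inserting 5: P = [[1, 3, 5], [4], [6]].
After inserting 2: P = [[1, 2, 5], [3], [4], [6]].
After inserting 7: P = [[1, 2, 5, 7], [3], [4], [6]].

So P = [[1, 2, 5, 7], [3], [4], [6]], Q = [[1, 2, 5, 7], [3], [4], [6]].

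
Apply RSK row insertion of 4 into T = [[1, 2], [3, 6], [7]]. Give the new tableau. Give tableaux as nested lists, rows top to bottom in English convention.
4 is larger than every entry of row 1, so it is appended to row 1. The new tableau is [[1, 2, 4], [3, 6], [7]].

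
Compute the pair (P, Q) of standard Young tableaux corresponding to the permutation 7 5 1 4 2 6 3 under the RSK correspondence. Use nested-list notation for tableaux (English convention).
Insert each entry of the permutation into P by Schensted row insertion, recording in Q the position of each new cell.

Insert 7: appended to row 1. P = [[7]], Q = [[1]].
Insert 5: 5 bumps 7 from row 1; 7 starts row 2. P = [[5], [7]], Q = [[1], [2]].
Insert 1: 1 bumps 5 from row 1; 5 bumps 7 from row 2; 7 starts row 3. P = [[1], [5], [7]], Q = [[1], [2], [3]].
Insert 4: appended to row 1. P = [[1, 4], [5], [7]], Q = [[1, 4], [2], [3]].
Insert 2: 2 bumps 4 from row 1; 4 bumps 5 from row 2; 5 bumps 7 from row 3; 7 starts row 4. P = [[1, 2], [4], [5], [7]], Q = [[1, 4], [2], [3], [5]].
Insert 6: appended to row 1. P = [[1, 2, 6], [4], [5], [7]], Q = [[1, 4, 6], [2], [3], [5]].
Insert 3: 3 bumps 6 from row 1; 6 appends to row 2. P = [[1, 2, 3], [4, 6], [5], [7]], Q = [[1, 4, 6], [2, 7], [3], [5]].

So P = [[1, 2, 3], [4, 6], [5], [7]], Q = [[1, 4, 6], [2, 7], [3], [5]].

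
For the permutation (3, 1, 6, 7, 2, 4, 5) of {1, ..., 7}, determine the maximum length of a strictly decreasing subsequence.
2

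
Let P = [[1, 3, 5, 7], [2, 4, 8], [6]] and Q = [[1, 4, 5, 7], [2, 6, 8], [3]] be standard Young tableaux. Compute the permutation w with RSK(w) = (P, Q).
Reverse the RSK construction: for i from n down to 1, find the cell of Q containing i, remove the entry at that cell from P, and reverse-bump it up through P; the value ejected from row 1 is w(i).

Step i=8: Q has 8 at row 2, column 3; remove 8 from row 2 of P and reverse-bump: 8 enters row 1 and ejects 7. So w(8) = 7. P is now [[1, 3, 5, 8], [2, 4], [6]].
Step i=7: Q has 7 at row 1, column 4; remove that cell from P, ejecting 8. So w(7) = 8. P is now [[1, 3, 5], [2, 4], [6]].
Step i=6: Q has 6 at row 2, column 2; remove 4 from row 2 of P and reverse-bump: 4 enters row 1 and ejects 3. So w(6) = 3. P is now [[1, 4, 5], [2], [6]].
Step i=5: Q has 5 at row 1, column 3; remove that cell from P, ejecting 5. So w(5) = 5. P is now [[1, 4], [2], [6]].
Step i=4: Q has 4 at row 1, column 2; remove that cell from P, ejecting 4. So w(4) = 4. P is now [[1], [2], [6]].
Step i=3: Q has 3 at row 3, column 1; remove 6 from row 3 of P and reverse-bump: 6 enters row 2 and ejects 2; 2 enters row 1 and ejects 1. So w(3) = 1. P is now [[2], [6]].
Step i=2: Q has 2 at row 2, column 1; remove 6 from row 2 of P and reverse-bump: 6 enters row 1 and ejects 2. So w(2) = 2. P is now [[6]].
Step i=1: Q has 1 at row 1, column 1; remove that cell from P, ejecting 6. So w(1) = 6. P is now [].

So w = 6 2 1 4 5 3 8 7.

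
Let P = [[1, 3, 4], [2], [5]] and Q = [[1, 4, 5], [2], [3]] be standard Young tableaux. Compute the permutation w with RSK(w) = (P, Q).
Reverse the RSK construction: for i from n down to 1, find the cell of Q containing i, remove the entry at that cell from P, and reverse-bump it up through P; the value ejected from row 1 is w(i).

Step i=5: Q has 5 at row 1, column 3; remove that cell from P, ejecting 4. So w(5) = 4. P is now [[1, 3], [2], [5]].
Step i=4: Q has 4 at row 1, column 2; remove that cell from P, ejecting 3. So w(4) = 3. P is now [[1], [2], [5]].
Step i=3: Q has 3 at row 3, column 1; remove 5 from row 3 of P and reverse-bump: 5 enters row 2 and ejects 2; 2 enters row 1 and ejects 1. So w(3) = 1. P is now [[2], [5]].
Step i=2: Q has 2 at row 2, column 1; remove 5 from row 2 of P and reverse-bump: 5 enters row 1 and ejects 2. So w(2) = 2. P is now [[5]].
Step i=1: Q has 1 at row 1, column 1; remove that cell from P, ejecting 5. So w(1) = 5. P is now [].

So w = 5 2 1 3 4.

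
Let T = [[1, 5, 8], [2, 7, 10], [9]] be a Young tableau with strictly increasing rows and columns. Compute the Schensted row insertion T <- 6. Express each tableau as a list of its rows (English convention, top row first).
[[1, 5, 6], [2, 7, 8], [9, 10]]

In row 1, 6 replaces 8 (the leftmost entry greater than 6); 8 is bumped to row 2. In row 2, 8 replaces 10 (the leftmost entry greater than 8); 10 is bumped to row 3. 10 is appended to row 3. The new tableau is [[1, 5, 6], [2, 7, 8], [9, 10]].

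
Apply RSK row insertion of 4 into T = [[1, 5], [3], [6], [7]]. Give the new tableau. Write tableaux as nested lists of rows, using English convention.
[[1, 4], [3, 5], [6], [7]]

In row 1, 4 replaces 5 (the leftmost entry greater than 4); 5 is bumped to row 2. 5 is appended to row 2. The new tableau is [[1, 4], [3, 5], [6], [7]].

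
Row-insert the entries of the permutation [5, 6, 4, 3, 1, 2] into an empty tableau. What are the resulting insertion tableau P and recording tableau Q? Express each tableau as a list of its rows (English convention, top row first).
Insert each entry of the permutation into P by Schensted row insertion, recording in Q the position of each new cell.

Insert 5: appended to row 1. P = [[5]], Q = [[1]].
Insert 6: appended to row 1. P = [[5, 6]], Q = [[1, 2]].
Insert 4: 4 bumps 5 from row 1; 5 starts row 2. P = [[4, 6], [5]], Q = [[1, 2], [3]].
Insert 3: 3 bumps 4 from row 1; 4 bumps 5 from row 2; 5 starts row 3. P = [[3, 6], [4], [5]], Q = [[1, 2], [3], [4]].
Insert 1: 1 bumps 3 from row 1; 3 bumps 4 from row 2; 4 bumps 5 from row 3; 5 starts row 4. P = [[1, 6], [3], [4], [5]], Q = [[1, 2], [3], [4], [5]].
Insert 2: 2 bumps 6 from row 1; 6 appends to row 2. P = [[1, 2], [3, 6], [4], [5]], Q = [[1, 2], [3, 6], [4], [5]].

So P = [[1, 2], [3, 6], [4], [5]], Q = [[1, 2], [3, 6], [4], [5]].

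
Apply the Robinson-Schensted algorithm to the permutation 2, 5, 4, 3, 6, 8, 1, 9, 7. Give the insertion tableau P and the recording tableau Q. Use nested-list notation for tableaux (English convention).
P = [[1, 3, 6, 7, 9], [2, 8], [4], [5]], Q = [[1, 2, 5, 6, 8], [3, 9], [4], [7]]

Insert each entry of the permutation into P by Schensted row insertion, recording in Q the position of each new cell.

Insert 2: appended to row 1. P = [[2]].
Insert 5: appended to row 1. P = [[2, 5]].
Insert 4: 4 bumps 5 from row 1; 5 starts row 2. P = [[2, 4], [5]].
Insert 3: 3 bumps 4 from row 1; 4 bumps 5 from row 2; 5 starts row 3. P = [[2, 3], [4], [5]].
Insert 6: appended to row 1. P = [[2, 3, 6], [4], [5]].
Insert 8: appended to row 1. P = [[2, 3, 6, 8], [4], [5]].
Insert 1: 1 bumps 2 from row 1; 2 bumps 4 from row 2; 4 bumps 5 from row 3; 5 starts row 4. P = [[1, 3, 6, 8], [2], [4], [5]].
Insert 9: appended to row 1. P = [[1, 3, 6, 8, 9], [2], [4], [5]].
Insert 7: 7 bumps 8 from row 1; 8 appends to row 2. P = [[1, 3, 6, 7, 9], [2, 8], [4], [5]].

So P = [[1, 3, 6, 7, 9], [2, 8], [4], [5]], Q = [[1, 2, 5, 6, 8], [3, 9], [4], [7]].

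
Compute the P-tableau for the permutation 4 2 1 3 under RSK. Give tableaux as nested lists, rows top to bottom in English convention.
P = [[1, 3], [2], [4]]

Insert 4: appended to row 1. P = [[4]].
Insert 2: 2 bumps 4 from row 1; 4 starts row 2. P = [[2], [4]].
Insert 1: 1 bumps 2 from row 1; 2 bumps 4 from row 2; 4 starts row 3. P = [[1], [2], [4]].
Insert 3: appended to row 1. P = [[1, 3], [2], [4]].

So P = [[1, 3], [2], [4]].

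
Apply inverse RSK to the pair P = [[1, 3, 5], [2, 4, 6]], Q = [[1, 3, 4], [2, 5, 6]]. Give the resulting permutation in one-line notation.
Reverse RSK: for i = n, n-1, ..., 1, locate i in Q, remove the corresponding corner cell from P, and reverse-bump its entry up through P; the value ejected from row 1 is w(i).

So w = 2 1 4 6 3 5.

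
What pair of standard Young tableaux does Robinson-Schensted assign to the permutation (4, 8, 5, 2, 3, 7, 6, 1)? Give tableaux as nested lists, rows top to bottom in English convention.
P = [[1, 3, 6], [2, 5, 7], [4], [8]], Q = [[1, 2, 6], [3, 5, 7], [4], [8]]

Insert each entry of the permutation into P by Schensted row insertion, recording in Q the position of each new cell.

Insert 4: appended to row 1. P = [[4]].
Insert 8: appended to row 1. P = [[4, 8]].
Insert 5: 5 bumps 8 from row 1; 8 starts row 2. P = [[4, 5], [8]].
Insert 2: 2 bumps 4 from row 1; 4 bumps 8 from row 2; 8 starts row 3. P = [[2, 5], [4], [8]].
Insert 3: 3 bumps 5 from row 1; 5 appends to row 2. P = [[2, 3], [4, 5], [8]].
Insert 7: appended to row 1. P = [[2, 3, 7], [4, 5], [8]].
Insert 6: 6 bumps 7 from row 1; 7 appends to row 2. P = [[2, 3, 6], [4, 5, 7], [8]].
Insert 1: 1 bumps 2 from row 1; 2 bumps 4 from row 2; 4 bumps 8 from row 3; 8 starts row 4. P = [[1, 3, 6], [2, 5, 7], [4], [8]].

So P = [[1, 3, 6], [2, 5, 7], [4], [8]], Q = [[1, 2, 6], [3, 5, 7], [4], [8]].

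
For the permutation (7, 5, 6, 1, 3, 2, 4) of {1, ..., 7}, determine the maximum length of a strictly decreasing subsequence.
4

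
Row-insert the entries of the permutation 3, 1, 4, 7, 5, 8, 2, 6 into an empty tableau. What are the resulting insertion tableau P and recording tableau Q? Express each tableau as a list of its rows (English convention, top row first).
P = [[1, 2, 5, 6], [3, 4, 8], [7]], Q = [[1, 3, 4, 6], [2, 5, 8], [7]]

Insert each entry of the permutation into P by Schensted row insertion, recording in Q the position of each new cell.

Insert 3: appended to row 1. P = [[3]].
Insert 1: 1 bumps 3 from row 1; 3 starts row 2. P = [[1], [3]].
Insert 4: appended to row 1. P = [[1, 4], [3]].
Insert 7: appended to row 1. P = [[1, 4, 7], [3]].
Insert 5: 5 bumps 7 from row 1; 7 appends to row 2. P = [[1, 4, 5], [3, 7]].
Insert 8: appended to row 1. P = [[1, 4, 5, 8], [3, 7]].
Insert 2: 2 bumps 4 from row 1; 4 bumps 7 from row 2; 7 starts row 3. P = [[1, 2, 5, 8], [3, 4], [7]].
Insert 6: 6 bumps 8 from row 1; 8 appends to row 2. P = [[1, 2, 5, 6], [3, 4, 8], [7]].

So P = [[1, 2, 5, 6], [3, 4, 8], [7]], Q = [[1, 3, 4, 6], [2, 5, 8], [7]].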